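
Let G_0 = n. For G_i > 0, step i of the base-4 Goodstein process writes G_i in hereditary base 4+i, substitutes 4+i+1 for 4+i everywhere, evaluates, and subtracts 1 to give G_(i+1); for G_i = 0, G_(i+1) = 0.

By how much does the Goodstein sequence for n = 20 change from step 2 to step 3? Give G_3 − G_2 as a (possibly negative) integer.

G_0=20  [base 4] 4^2 + 4  →[4↦5]→  5^2 + 5 = 30  −1 ⇒ G_1=29
G_1=29  [base 5] 5^2 + 4  →[5↦6]→  6^2 + 4 = 40  −1 ⇒ G_2=39
G_2=39  [base 6] 6^2 + 3  →[6↦7]→  7^2 + 3 = 52  −1 ⇒ G_3=51

12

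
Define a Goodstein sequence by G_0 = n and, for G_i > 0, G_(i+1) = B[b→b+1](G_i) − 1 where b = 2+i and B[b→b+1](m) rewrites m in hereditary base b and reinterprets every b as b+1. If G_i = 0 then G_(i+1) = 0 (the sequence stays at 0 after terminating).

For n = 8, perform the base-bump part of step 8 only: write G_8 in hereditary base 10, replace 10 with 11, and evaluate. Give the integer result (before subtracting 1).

[0] 8 ≡ 2^(2 + 1) (base 2). Lift 3: 81. −1: 80.
[1] 80 ≡ 2·3^3 + 2·3^2 + 2·3 + 2 (base 3). Lift 4: 554. −1: 553.
[2] 553 ≡ 2·4^4 + 2·4^2 + 2·4 + 1 (base 4). Lift 5: 6311. −1: 6310.
[3] 6310 ≡ 2·5^5 + 2·5^2 + 2·5 (base 5). Lift 6: 93396. −1: 93395.
[4] 93395 ≡ 2·6^6 + 2·6^2 + 6 + 5 (base 6). Lift 7: 1647196. −1: 1647195.
[5] 1647195 ≡ 2·7^7 + 2·7^2 + 7 + 4 (base 7). Lift 8: 33554572. −1: 33554571.
[6] 33554571 ≡ 2·8^8 + 2·8^2 + 8 + 3 (base 8). Lift 9: 774841152. −1: 774841151.
[7] 774841151 ≡ 2·9^9 + 2·9^2 + 9 + 2 (base 9). Lift 10: 20000000212. −1: 20000000211.

570623341476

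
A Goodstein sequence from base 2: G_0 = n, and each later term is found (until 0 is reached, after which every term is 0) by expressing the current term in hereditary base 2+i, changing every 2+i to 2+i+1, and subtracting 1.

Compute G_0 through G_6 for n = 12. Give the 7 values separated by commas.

12, 107, 1065, 15685, 280019, 5764910, 134217867

(0) 12|_2 = 2^(2 + 1) + 2^2 ↦ 3^(3 + 1) + 3^3|_3 = 108 ⇒ 107
(1) 107|_3 = 3^(3 + 1) + 2·3^2 + 2·3 + 2 ↦ 4^(4 + 1) + 2·4^2 + 2·4 + 2|_4 = 1066 ⇒ 1065
(2) 1065|_4 = 4^(4 + 1) + 2·4^2 + 2·4 + 1 ↦ 5^(5 + 1) + 2·5^2 + 2·5 + 1|_5 = 15686 ⇒ 15685
(3) 15685|_5 = 5^(5 + 1) + 2·5^2 + 2·5 ↦ 6^(6 + 1) + 2·6^2 + 2·6|_6 = 280020 ⇒ 280019
(4) 280019|_6 = 6^(6 + 1) + 2·6^2 + 6 + 5 ↦ 7^(7 + 1) + 2·7^2 + 7 + 5|_7 = 5764911 ⇒ 5764910
(5) 5764910|_7 = 7^(7 + 1) + 2·7^2 + 7 + 4 ↦ 8^(8 + 1) + 2·8^2 + 8 + 4|_8 = 134217868 ⇒ 134217867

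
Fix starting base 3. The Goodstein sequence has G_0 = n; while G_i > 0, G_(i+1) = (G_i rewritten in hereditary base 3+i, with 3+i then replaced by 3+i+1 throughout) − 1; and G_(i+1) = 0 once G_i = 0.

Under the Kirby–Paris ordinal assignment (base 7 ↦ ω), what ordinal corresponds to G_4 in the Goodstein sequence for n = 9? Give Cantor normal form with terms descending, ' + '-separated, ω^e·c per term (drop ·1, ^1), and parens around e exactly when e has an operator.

ω·3

[0] 9 ≡ 3^2 (base 3). Lift 4: 16. −1: 15.
[1] 15 ≡ 3·4 + 3 (base 4). Lift 5: 18. −1: 17.
[2] 17 ≡ 3·5 + 2 (base 5). Lift 6: 20. −1: 19.
[3] 19 ≡ 3·6 + 1 (base 6). Lift 7: 22. −1: 21.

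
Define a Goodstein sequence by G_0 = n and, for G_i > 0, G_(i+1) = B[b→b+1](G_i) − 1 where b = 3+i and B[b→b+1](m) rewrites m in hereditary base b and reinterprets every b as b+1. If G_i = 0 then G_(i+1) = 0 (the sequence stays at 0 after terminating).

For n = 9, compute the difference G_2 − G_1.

9 —HB3→ 3^2 —bump→ 4^2 = 16 —(−1)→ 15
15 —HB4→ 3·4 + 3 —bump→ 3·5 + 3 = 18 —(−1)→ 17

2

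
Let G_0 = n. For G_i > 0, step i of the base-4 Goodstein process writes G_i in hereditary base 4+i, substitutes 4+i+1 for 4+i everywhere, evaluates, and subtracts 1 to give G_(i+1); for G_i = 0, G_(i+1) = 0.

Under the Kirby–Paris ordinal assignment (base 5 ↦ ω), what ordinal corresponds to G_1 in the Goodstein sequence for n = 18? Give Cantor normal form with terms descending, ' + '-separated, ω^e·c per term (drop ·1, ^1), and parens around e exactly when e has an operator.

ω^2 + 1

step 0: 18 = 4^2 + 2; sub 5 for 4: 5^2 + 2; = 27; G_1 = 27−1 = 26
step 1: 26 = 5^2 + 1; sub 6 for 5: 6^2 + 1; = 37; G_2 = 37−1 = 36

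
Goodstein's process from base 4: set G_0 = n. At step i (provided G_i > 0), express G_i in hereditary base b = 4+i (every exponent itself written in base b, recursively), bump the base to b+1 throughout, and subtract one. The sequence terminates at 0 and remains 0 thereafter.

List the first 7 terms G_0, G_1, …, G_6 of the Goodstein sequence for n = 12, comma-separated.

base 4: 12 = 3·4; at 5: 3·5 = 15; next = 14
base 5: 14 = 2·5 + 4; at 6: 2·6 + 4 = 16; next = 15
base 6: 15 = 2·6 + 3; at 7: 2·7 + 3 = 17; next = 16
base 7: 16 = 2·7 + 2; at 8: 2·8 + 2 = 18; next = 17
base 8: 17 = 2·8 + 1; at 9: 2·9 + 1 = 19; next = 18
base 9: 18 = 2·9; at 10: 2·10 = 20; next = 19

12, 14, 15, 16, 17, 18, 19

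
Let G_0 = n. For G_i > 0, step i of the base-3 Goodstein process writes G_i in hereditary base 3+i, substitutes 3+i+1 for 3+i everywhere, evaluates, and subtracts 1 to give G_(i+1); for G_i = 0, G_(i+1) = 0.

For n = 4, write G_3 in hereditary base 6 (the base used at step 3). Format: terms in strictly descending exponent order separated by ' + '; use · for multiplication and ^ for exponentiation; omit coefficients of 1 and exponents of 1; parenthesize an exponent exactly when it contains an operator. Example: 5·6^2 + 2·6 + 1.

3

(0) 4|_3 = 3 + 1 ↦ 4 + 1|_4 = 5 ⇒ 4
(1) 4|_4 = 4 ↦ 5|_5 = 5 ⇒ 4
(2) 4|_5 = 4 ↦ 4|_6 = 4 ⇒ 3
(3) 3|_6 = 3 ↦ 3|_7 = 3 ⇒ 2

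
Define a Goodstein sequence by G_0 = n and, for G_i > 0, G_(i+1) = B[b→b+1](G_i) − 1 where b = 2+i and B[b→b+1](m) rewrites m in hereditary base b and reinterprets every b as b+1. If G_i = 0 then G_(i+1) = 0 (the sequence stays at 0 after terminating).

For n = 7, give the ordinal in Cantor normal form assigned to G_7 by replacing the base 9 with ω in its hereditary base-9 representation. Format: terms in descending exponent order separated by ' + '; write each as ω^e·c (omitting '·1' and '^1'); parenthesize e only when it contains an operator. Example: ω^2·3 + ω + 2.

step 0: 7 = 2^2 + 2 + 1; sub 3 for 2: 3^3 + 3 + 1; = 31; G_1 = 31−1 = 30
step 1: 30 = 3^3 + 3; sub 4 for 3: 4^4 + 4; = 260; G_2 = 260−1 = 259
step 2: 259 = 4^4 + 3; sub 5 for 4: 5^5 + 3; = 3128; G_3 = 3128−1 = 3127
step 3: 3127 = 5^5 + 2; sub 6 for 5: 6^6 + 2; = 46658; G_4 = 46658−1 = 46657
step 4: 46657 = 6^6 + 1; sub 7 for 6: 7^7 + 1; = 823544; G_5 = 823544−1 = 823543
step 5: 823543 = 7^7; sub 8 for 7: 8^8; = 16777216; G_6 = 16777216−1 = 16777215
step 6: 16777215 = 7·8^7 + 7·8^6 + 7·8^5 + 7·8^4 + 7·8^3 + 7·8^2 + 7·8 + 7; sub 9 for 8: 7·9^7 + 7·9^6 + 7·9^5 + 7·9^4 + 7·9^3 + 7·9^2 + 7·9 + 7; = 37665880; G_7 = 37665880−1 = 37665879
step 7: 37665879 = 7·9^7 + 7·9^6 + 7·9^5 + 7·9^4 + 7·9^3 + 7·9^2 + 7·9 + 6; sub 10 for 9: 7·10^7 + 7·10^6 + 7·10^5 + 7·10^4 + 7·10^3 + 7·10^2 + 7·10 + 6; = 77777776; G_8 = 77777776−1 = 77777775

ω^7·7 + ω^6·7 + ω^5·7 + ω^4·7 + ω^3·7 + ω^2·7 + ω·7 + 6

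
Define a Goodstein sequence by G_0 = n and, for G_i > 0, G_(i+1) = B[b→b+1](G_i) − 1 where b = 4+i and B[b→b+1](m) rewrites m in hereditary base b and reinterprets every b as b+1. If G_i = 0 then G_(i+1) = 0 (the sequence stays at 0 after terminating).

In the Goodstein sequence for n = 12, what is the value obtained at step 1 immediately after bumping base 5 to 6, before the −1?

16

(0) 12|_4 = 3·4 ↦ 3·5|_5 = 15 ⇒ 14
(1) 14|_5 = 2·5 + 4 ↦ 2·6 + 4|_6 = 16 ⇒ 15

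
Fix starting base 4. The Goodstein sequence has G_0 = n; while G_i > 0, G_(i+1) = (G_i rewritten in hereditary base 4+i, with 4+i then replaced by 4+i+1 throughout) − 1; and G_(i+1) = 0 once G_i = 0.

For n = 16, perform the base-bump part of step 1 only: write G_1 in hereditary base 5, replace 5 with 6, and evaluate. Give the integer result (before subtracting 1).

step 0: 16 = 4^2; sub 5 for 4: 5^2; = 25; G_1 = 25−1 = 24
step 1: 24 = 4·5 + 4; sub 6 for 5: 4·6 + 4; = 28; G_2 = 28−1 = 27

28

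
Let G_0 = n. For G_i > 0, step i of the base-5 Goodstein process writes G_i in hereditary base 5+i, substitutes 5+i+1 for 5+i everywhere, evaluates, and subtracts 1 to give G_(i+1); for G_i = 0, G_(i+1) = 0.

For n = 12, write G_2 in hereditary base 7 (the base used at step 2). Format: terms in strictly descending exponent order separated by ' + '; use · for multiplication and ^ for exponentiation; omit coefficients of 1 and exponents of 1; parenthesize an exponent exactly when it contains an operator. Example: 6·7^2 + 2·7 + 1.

G_0 = 12. HB_5(12) = 2·5 + 2. Bump = 14. G_1 = 13.
G_1 = 13. HB_6(13) = 2·6 + 1. Bump = 15. G_2 = 14.
G_2 = 14. HB_7(14) = 2·7. Bump = 16. G_3 = 15.

2·7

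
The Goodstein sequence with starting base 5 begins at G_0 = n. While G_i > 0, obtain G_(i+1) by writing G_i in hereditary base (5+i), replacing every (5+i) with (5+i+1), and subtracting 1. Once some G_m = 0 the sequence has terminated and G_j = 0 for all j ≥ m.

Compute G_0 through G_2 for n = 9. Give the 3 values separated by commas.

G_0 = 9. HB_5(9) = 5 + 4. Bump = 10. G_1 = 9.
G_1 = 9. HB_6(9) = 6 + 3. Bump = 10. G_2 = 9.

9, 9, 9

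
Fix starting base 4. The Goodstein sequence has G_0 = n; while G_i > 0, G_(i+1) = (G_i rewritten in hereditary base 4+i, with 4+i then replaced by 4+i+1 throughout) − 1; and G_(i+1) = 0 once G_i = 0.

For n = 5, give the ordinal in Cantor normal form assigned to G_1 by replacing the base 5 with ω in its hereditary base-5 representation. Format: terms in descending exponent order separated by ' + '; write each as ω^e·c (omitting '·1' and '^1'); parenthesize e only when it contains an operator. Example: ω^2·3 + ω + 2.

[0] 5 ≡ 4 + 1 (base 4). Lift 5: 6. −1: 5.
[1] 5 ≡ 5 (base 5). Lift 6: 6. −1: 5.

ω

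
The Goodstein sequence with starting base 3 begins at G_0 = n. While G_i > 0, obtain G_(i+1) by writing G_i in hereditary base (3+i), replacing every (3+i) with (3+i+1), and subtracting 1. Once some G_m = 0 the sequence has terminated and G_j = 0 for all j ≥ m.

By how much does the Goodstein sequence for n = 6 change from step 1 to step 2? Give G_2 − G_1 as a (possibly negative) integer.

0

i=0: 6 = 2·3 (b=3); 3→4: 2·4 = 8; 8−1 = 7
i=1: 7 = 4 + 3 (b=4); 4→5: 5 + 3 = 8; 8−1 = 7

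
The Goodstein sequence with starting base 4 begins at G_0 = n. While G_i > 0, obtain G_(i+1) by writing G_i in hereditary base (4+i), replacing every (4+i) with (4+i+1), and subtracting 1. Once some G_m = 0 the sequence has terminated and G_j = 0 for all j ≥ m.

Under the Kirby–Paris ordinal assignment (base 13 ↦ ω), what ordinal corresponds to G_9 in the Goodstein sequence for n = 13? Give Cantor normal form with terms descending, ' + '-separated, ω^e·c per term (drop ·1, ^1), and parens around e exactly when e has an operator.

ω + 10

base 4: 13 = 3·4 + 1; at 5: 3·5 + 1 = 16; next = 15
base 5: 15 = 3·5; at 6: 3·6 = 18; next = 17
base 6: 17 = 2·6 + 5; at 7: 2·7 + 5 = 19; next = 18
base 7: 18 = 2·7 + 4; at 8: 2·8 + 4 = 20; next = 19
base 8: 19 = 2·8 + 3; at 9: 2·9 + 3 = 21; next = 20
base 9: 20 = 2·9 + 2; at 10: 2·10 + 2 = 22; next = 21
base 10: 21 = 2·10 + 1; at 11: 2·11 + 1 = 23; next = 22
base 11: 22 = 2·11; at 12: 2·12 = 24; next = 23
base 12: 23 = 12 + 11; at 13: 13 + 11 = 24; next = 23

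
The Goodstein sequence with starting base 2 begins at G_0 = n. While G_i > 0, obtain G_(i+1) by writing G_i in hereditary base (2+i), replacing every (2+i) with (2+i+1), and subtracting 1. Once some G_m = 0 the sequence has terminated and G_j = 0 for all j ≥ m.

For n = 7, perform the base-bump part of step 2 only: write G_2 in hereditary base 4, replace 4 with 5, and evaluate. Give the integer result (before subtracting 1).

G_0=7  [base 2] 2^2 + 2 + 1  →[2↦3]→  3^3 + 3 + 1 = 31  −1 ⇒ G_1=30
G_1=30  [base 3] 3^3 + 3  →[3↦4]→  4^4 + 4 = 260  −1 ⇒ G_2=259
G_2=259  [base 4] 4^4 + 3  →[4↦5]→  5^5 + 3 = 3128  −1 ⇒ G_3=3127

3128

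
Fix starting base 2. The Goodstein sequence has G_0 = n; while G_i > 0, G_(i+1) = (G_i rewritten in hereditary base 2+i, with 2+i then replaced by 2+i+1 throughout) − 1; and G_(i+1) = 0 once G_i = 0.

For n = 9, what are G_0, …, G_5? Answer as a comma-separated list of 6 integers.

9, 81, 1023, 9842, 140743, 2471826

i=0: 9 = 2^(2 + 1) + 1 (b=2); 2→3: 3^(3 + 1) + 1 = 82; 82−1 = 81
i=1: 81 = 3^(3 + 1) (b=3); 3→4: 4^(4 + 1) = 1024; 1024−1 = 1023
i=2: 1023 = 3·4^4 + 3·4^3 + 3·4^2 + 3·4 + 3 (b=4); 4→5: 3·5^5 + 3·5^3 + 3·5^2 + 3·5 + 3 = 9843; 9843−1 = 9842
i=3: 9842 = 3·5^5 + 3·5^3 + 3·5^2 + 3·5 + 2 (b=5); 5→6: 3·6^6 + 3·6^3 + 3·6^2 + 3·6 + 2 = 140744; 140744−1 = 140743
i=4: 140743 = 3·6^6 + 3·6^3 + 3·6^2 + 3·6 + 1 (b=6); 6→7: 3·7^7 + 3·7^3 + 3·7^2 + 3·7 + 1 = 2471827; 2471827−1 = 2471826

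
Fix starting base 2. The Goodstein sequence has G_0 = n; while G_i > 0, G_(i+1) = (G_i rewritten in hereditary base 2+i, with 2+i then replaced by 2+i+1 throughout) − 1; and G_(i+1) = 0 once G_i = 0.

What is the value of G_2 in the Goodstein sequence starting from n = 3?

(0) 3|_2 = 2 + 1 ↦ 3 + 1|_3 = 4 ⇒ 3
(1) 3|_3 = 3 ↦ 4|_4 = 4 ⇒ 3
(2) 3|_4 = 3 ↦ 3|_5 = 3 ⇒ 2

3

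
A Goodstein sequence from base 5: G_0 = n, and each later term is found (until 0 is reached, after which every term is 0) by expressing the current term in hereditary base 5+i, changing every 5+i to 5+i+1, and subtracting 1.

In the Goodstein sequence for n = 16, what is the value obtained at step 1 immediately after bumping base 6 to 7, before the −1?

21

[0] 16 ≡ 3·5 + 1 (base 5). Lift 6: 19. −1: 18.
[1] 18 ≡ 3·6 (base 6). Lift 7: 21. −1: 20.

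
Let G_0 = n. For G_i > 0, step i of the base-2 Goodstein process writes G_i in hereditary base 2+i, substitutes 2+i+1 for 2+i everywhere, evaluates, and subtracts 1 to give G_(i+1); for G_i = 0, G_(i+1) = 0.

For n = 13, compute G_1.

G_0 = 13. HB_2(13) = 2^(2 + 1) + 2^2 + 1. Bump = 109. G_1 = 108.
G_1 = 108. HB_3(108) = 3^(3 + 1) + 3^3. Bump = 1280. G_2 = 1279.

108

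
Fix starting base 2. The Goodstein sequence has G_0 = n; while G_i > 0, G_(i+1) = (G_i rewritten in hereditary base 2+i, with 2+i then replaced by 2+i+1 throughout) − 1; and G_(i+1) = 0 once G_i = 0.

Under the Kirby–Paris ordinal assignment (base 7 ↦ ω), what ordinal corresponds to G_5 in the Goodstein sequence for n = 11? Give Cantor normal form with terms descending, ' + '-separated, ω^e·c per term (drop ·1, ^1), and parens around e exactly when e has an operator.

G_0=11  [base 2] 2^(2 + 1) + 2 + 1  →[2↦3]→  3^(3 + 1) + 3 + 1 = 85  −1 ⇒ G_1=84
G_1=84  [base 3] 3^(3 + 1) + 3  →[3↦4]→  4^(4 + 1) + 4 = 1028  −1 ⇒ G_2=1027
G_2=1027  [base 4] 4^(4 + 1) + 3  →[4↦5]→  5^(5 + 1) + 3 = 15628  −1 ⇒ G_3=15627
G_3=15627  [base 5] 5^(5 + 1) + 2  →[5↦6]→  6^(6 + 1) + 2 = 279938  −1 ⇒ G_4=279937
G_4=279937  [base 6] 6^(6 + 1) + 1  →[6↦7]→  7^(7 + 1) + 1 = 5764802  −1 ⇒ G_5=5764801
G_5=5764801  [base 7] 7^(7 + 1)  →[7↦8]→  8^(8 + 1) = 134217728  −1 ⇒ G_6=134217727

ω^(ω + 1)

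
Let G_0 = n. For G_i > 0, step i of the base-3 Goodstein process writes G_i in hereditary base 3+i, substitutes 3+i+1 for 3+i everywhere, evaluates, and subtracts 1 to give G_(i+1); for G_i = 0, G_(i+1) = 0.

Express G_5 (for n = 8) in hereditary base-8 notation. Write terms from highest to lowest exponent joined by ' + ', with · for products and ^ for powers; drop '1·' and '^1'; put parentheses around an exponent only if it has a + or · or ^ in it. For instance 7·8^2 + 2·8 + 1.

8 + 3

[0] 8 ≡ 2·3 + 2 (base 3). Lift 4: 10. −1: 9.
[1] 9 ≡ 2·4 + 1 (base 4). Lift 5: 11. −1: 10.
[2] 10 ≡ 2·5 (base 5). Lift 6: 12. −1: 11.
[3] 11 ≡ 6 + 5 (base 6). Lift 7: 12. −1: 11.
[4] 11 ≡ 7 + 4 (base 7). Lift 8: 12. −1: 11.
[5] 11 ≡ 8 + 3 (base 8). Lift 9: 12. −1: 11.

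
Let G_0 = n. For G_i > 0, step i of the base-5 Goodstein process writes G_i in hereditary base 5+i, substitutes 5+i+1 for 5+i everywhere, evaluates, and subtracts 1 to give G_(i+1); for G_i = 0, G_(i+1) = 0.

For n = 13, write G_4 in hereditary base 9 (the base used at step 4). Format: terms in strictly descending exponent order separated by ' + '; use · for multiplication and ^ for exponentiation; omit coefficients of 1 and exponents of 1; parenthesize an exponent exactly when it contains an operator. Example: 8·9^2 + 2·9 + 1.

[0] 13 ≡ 2·5 + 3 (base 5). Lift 6: 15. −1: 14.
[1] 14 ≡ 2·6 + 2 (base 6). Lift 7: 16. −1: 15.
[2] 15 ≡ 2·7 + 1 (base 7). Lift 8: 17. −1: 16.
[3] 16 ≡ 2·8 (base 8). Lift 9: 18. −1: 17.
[4] 17 ≡ 9 + 8 (base 9). Lift 10: 18. −1: 17.

9 + 8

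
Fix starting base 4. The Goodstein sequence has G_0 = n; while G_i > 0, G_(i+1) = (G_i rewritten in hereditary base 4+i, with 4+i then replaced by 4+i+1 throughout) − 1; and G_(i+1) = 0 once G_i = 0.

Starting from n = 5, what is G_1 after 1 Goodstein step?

5

G_0=5  [base 4] 4 + 1  →[4↦5]→  5 + 1 = 6  −1 ⇒ G_1=5
G_1=5  [base 5] 5  →[5↦6]→  6 = 6  −1 ⇒ G_2=5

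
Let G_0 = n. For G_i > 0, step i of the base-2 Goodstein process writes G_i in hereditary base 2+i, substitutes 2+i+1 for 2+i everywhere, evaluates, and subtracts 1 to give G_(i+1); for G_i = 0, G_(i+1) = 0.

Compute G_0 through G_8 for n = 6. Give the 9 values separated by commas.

6, 29, 257, 3125, 46655, 98039, 187243, 332147, 555551

6 —HB2→ 2^2 + 2 —bump→ 3^3 + 3 = 30 —(−1)→ 29
29 —HB3→ 3^3 + 2 —bump→ 4^4 + 2 = 258 —(−1)→ 257
257 —HB4→ 4^4 + 1 —bump→ 5^5 + 1 = 3126 —(−1)→ 3125
3125 —HB5→ 5^5 —bump→ 6^6 = 46656 —(−1)→ 46655
46655 —HB6→ 5·6^5 + 5·6^4 + 5·6^3 + 5·6^2 + 5·6 + 5 —bump→ 5·7^5 + 5·7^4 + 5·7^3 + 5·7^2 + 5·7 + 5 = 98040 —(−1)→ 98039
98039 —HB7→ 5·7^5 + 5·7^4 + 5·7^3 + 5·7^2 + 5·7 + 4 —bump→ 5·8^5 + 5·8^4 + 5·8^3 + 5·8^2 + 5·8 + 4 = 187244 —(−1)→ 187243
187243 —HB8→ 5·8^5 + 5·8^4 + 5·8^3 + 5·8^2 + 5·8 + 3 —bump→ 5·9^5 + 5·9^4 + 5·9^3 + 5·9^2 + 5·9 + 3 = 332148 —(−1)→ 332147
332147 —HB9→ 5·9^5 + 5·9^4 + 5·9^3 + 5·9^2 + 5·9 + 2 —bump→ 5·10^5 + 5·10^4 + 5·10^3 + 5·10^2 + 5·10 + 2 = 555552 —(−1)→ 555551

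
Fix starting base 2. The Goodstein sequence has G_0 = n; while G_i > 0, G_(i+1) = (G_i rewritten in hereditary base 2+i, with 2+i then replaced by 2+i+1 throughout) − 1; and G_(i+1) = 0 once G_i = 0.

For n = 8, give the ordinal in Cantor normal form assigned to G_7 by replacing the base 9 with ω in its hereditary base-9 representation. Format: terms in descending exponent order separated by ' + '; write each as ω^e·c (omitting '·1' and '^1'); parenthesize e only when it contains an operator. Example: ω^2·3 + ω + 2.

step 0: 8 = 2^(2 + 1); sub 3 for 2: 3^(3 + 1); = 81; G_1 = 81−1 = 80
step 1: 80 = 2·3^3 + 2·3^2 + 2·3 + 2; sub 4 for 3: 2·4^4 + 2·4^2 + 2·4 + 2; = 554; G_2 = 554−1 = 553
step 2: 553 = 2·4^4 + 2·4^2 + 2·4 + 1; sub 5 for 4: 2·5^5 + 2·5^2 + 2·5 + 1; = 6311; G_3 = 6311−1 = 6310
step 3: 6310 = 2·5^5 + 2·5^2 + 2·5; sub 6 for 5: 2·6^6 + 2·6^2 + 2·6; = 93396; G_4 = 93396−1 = 93395
step 4: 93395 = 2·6^6 + 2·6^2 + 6 + 5; sub 7 for 6: 2·7^7 + 2·7^2 + 7 + 5; = 1647196; G_5 = 1647196−1 = 1647195
step 5: 1647195 = 2·7^7 + 2·7^2 + 7 + 4; sub 8 for 7: 2·8^8 + 2·8^2 + 8 + 4; = 33554572; G_6 = 33554572−1 = 33554571
step 6: 33554571 = 2·8^8 + 2·8^2 + 8 + 3; sub 9 for 8: 2·9^9 + 2·9^2 + 9 + 3; = 774841152; G_7 = 774841152−1 = 774841151
step 7: 774841151 = 2·9^9 + 2·9^2 + 9 + 2; sub 10 for 9: 2·10^10 + 2·10^2 + 10 + 2; = 20000000212; G_8 = 20000000212−1 = 20000000211

ω^ω·2 + ω^2·2 + ω + 2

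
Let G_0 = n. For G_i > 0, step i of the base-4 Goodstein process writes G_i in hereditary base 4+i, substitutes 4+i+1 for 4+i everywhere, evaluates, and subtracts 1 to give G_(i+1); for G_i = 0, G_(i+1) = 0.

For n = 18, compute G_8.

step 0: 18 = 4^2 + 2; sub 5 for 4: 5^2 + 2; = 27; G_1 = 27−1 = 26
step 1: 26 = 5^2 + 1; sub 6 for 5: 6^2 + 1; = 37; G_2 = 37−1 = 36
step 2: 36 = 6^2; sub 7 for 6: 7^2; = 49; G_3 = 49−1 = 48
step 3: 48 = 6·7 + 6; sub 8 for 7: 6·8 + 6; = 54; G_4 = 54−1 = 53
step 4: 53 = 6·8 + 5; sub 9 for 8: 6·9 + 5; = 59; G_5 = 59−1 = 58
step 5: 58 = 6·9 + 4; sub 10 for 9: 6·10 + 4; = 64; G_6 = 64−1 = 63
step 6: 63 = 6·10 + 3; sub 11 for 10: 6·11 + 3; = 69; G_7 = 69−1 = 68
step 7: 68 = 6·11 + 2; sub 12 for 11: 6·12 + 2; = 74; G_8 = 74−1 = 73
step 8: 73 = 6·12 + 1; sub 13 for 12: 6·13 + 1; = 79; G_9 = 79−1 = 78

73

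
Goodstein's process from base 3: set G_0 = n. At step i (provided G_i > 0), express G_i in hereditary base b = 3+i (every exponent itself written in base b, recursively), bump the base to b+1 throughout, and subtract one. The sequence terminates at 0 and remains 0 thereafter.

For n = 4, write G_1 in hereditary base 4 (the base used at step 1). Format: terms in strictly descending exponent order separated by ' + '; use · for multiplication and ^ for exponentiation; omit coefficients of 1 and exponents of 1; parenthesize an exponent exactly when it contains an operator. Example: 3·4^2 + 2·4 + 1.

(0) 4|_3 = 3 + 1 ↦ 4 + 1|_4 = 5 ⇒ 4
(1) 4|_4 = 4 ↦ 5|_5 = 5 ⇒ 4

4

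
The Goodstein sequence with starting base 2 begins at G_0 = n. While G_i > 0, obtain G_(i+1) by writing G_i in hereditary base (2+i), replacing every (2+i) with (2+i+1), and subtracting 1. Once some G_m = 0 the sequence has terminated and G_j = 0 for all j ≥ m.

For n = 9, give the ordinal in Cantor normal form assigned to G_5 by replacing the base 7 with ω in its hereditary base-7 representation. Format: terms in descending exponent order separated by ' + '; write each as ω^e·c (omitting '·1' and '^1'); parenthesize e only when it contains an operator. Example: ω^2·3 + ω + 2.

step 0: 9 = 2^(2 + 1) + 1; sub 3 for 2: 3^(3 + 1) + 1; = 82; G_1 = 82−1 = 81
step 1: 81 = 3^(3 + 1); sub 4 for 3: 4^(4 + 1); = 1024; G_2 = 1024−1 = 1023
step 2: 1023 = 3·4^4 + 3·4^3 + 3·4^2 + 3·4 + 3; sub 5 for 4: 3·5^5 + 3·5^3 + 3·5^2 + 3·5 + 3; = 9843; G_3 = 9843−1 = 9842
step 3: 9842 = 3·5^5 + 3·5^3 + 3·5^2 + 3·5 + 2; sub 6 for 5: 3·6^6 + 3·6^3 + 3·6^2 + 3·6 + 2; = 140744; G_4 = 140744−1 = 140743
step 4: 140743 = 3·6^6 + 3·6^3 + 3·6^2 + 3·6 + 1; sub 7 for 6: 3·7^7 + 3·7^3 + 3·7^2 + 3·7 + 1; = 2471827; G_5 = 2471827−1 = 2471826
step 5: 2471826 = 3·7^7 + 3·7^3 + 3·7^2 + 3·7; sub 8 for 7: 3·8^8 + 3·8^3 + 3·8^2 + 3·8; = 50333400; G_6 = 50333400−1 = 50333399

ω^ω·3 + ω^3·3 + ω^2·3 + ω·3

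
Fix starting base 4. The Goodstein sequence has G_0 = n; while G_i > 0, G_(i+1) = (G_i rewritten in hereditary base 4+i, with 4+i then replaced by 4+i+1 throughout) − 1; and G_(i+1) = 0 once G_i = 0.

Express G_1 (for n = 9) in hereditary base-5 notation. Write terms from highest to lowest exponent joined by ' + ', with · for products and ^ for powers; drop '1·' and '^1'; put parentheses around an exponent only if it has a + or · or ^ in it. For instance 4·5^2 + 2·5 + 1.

base 4: 9 = 2·4 + 1; at 5: 2·5 + 1 = 11; next = 10
base 5: 10 = 2·5; at 6: 2·6 = 12; next = 11

2·5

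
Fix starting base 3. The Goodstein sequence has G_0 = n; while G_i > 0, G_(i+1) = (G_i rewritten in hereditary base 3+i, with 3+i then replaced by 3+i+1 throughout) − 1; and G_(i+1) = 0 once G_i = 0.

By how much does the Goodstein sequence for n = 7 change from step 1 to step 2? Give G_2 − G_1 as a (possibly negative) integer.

G_0 = 7. HB_3(7) = 2·3 + 1. Bump = 9. G_1 = 8.
G_1 = 8. HB_4(8) = 2·4. Bump = 10. G_2 = 9.

1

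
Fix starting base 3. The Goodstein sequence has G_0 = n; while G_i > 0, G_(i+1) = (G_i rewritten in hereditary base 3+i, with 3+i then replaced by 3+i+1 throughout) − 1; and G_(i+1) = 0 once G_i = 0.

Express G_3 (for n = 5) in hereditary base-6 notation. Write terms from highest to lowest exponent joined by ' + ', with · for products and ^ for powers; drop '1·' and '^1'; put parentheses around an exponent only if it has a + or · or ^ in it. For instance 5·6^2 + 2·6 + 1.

5 —HB3→ 3 + 2 —bump→ 4 + 2 = 6 —(−1)→ 5
5 —HB4→ 4 + 1 —bump→ 5 + 1 = 6 —(−1)→ 5
5 —HB5→ 5 —bump→ 6 = 6 —(−1)→ 5

5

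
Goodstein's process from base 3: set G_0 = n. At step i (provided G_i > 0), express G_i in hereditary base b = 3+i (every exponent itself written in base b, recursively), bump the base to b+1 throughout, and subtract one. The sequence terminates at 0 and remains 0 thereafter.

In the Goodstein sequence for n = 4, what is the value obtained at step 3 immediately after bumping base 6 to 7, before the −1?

[0] 4 ≡ 3 + 1 (base 3). Lift 4: 5. −1: 4.
[1] 4 ≡ 4 (base 4). Lift 5: 5. −1: 4.
[2] 4 ≡ 4 (base 5). Lift 6: 4. −1: 3.
[3] 3 ≡ 3 (base 6). Lift 7: 3. −1: 2.

3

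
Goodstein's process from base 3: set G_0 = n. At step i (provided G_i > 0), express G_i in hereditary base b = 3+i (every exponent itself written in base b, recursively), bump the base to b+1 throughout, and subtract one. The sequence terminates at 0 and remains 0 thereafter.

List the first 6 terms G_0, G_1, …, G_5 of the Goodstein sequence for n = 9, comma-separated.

9, 15, 17, 19, 21, 23

9 —HB3→ 3^2 —bump→ 4^2 = 16 —(−1)→ 15
15 —HB4→ 3·4 + 3 —bump→ 3·5 + 3 = 18 —(−1)→ 17
17 —HB5→ 3·5 + 2 —bump→ 3·6 + 2 = 20 —(−1)→ 19
19 —HB6→ 3·6 + 1 —bump→ 3·7 + 1 = 22 —(−1)→ 21
21 —HB7→ 3·7 —bump→ 3·8 = 24 —(−1)→ 23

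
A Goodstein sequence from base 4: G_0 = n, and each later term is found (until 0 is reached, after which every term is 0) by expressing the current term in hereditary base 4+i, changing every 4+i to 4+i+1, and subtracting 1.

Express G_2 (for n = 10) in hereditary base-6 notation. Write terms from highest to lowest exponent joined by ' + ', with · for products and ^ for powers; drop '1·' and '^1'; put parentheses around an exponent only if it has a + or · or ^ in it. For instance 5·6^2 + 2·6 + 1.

i=0: 10 = 2·4 + 2 (b=4); 4→5: 2·5 + 2 = 12; 12−1 = 11
i=1: 11 = 2·5 + 1 (b=5); 5→6: 2·6 + 1 = 13; 13−1 = 12
i=2: 12 = 2·6 (b=6); 6→7: 2·7 = 14; 14−1 = 13

2·6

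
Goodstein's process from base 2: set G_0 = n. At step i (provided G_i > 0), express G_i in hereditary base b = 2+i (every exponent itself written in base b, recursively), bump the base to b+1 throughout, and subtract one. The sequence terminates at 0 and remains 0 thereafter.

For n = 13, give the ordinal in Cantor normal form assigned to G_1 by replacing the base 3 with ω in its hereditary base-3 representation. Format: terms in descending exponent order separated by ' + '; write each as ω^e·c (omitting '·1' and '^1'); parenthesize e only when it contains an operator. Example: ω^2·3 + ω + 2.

base 2: 13 = 2^(2 + 1) + 2^2 + 1; at 3: 3^(3 + 1) + 3^3 + 1 = 109; next = 108
base 3: 108 = 3^(3 + 1) + 3^3; at 4: 4^(4 + 1) + 4^4 = 1280; next = 1279

ω^(ω + 1) + ω^ω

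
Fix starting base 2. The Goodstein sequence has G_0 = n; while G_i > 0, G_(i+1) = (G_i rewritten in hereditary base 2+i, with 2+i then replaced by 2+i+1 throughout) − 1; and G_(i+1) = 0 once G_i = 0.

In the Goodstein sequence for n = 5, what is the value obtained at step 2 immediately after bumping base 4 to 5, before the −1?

468

base 2: 5 = 2^2 + 1; at 3: 3^3 + 1 = 28; next = 27
base 3: 27 = 3^3; at 4: 4^4 = 256; next = 255
base 4: 255 = 3·4^3 + 3·4^2 + 3·4 + 3; at 5: 3·5^3 + 3·5^2 + 3·5 + 3 = 468; next = 467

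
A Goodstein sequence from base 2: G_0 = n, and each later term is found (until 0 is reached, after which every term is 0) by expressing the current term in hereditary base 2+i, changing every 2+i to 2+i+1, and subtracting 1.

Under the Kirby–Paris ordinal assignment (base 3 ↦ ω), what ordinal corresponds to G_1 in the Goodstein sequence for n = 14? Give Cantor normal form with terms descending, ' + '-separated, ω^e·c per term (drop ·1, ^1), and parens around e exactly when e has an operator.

ω^(ω + 1) + ω^ω + 2

G_0 = 14. HB_2(14) = 2^(2 + 1) + 2^2 + 2. Bump = 111. G_1 = 110.
G_1 = 110. HB_3(110) = 3^(3 + 1) + 3^3 + 2. Bump = 1282. G_2 = 1281.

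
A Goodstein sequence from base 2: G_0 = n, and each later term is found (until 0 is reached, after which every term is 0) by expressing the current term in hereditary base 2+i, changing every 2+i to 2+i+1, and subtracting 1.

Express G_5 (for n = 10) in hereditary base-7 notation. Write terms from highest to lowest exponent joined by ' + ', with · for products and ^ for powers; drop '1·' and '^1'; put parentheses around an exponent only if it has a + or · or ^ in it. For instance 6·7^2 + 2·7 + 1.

base 2: 10 = 2^(2 + 1) + 2; at 3: 3^(3 + 1) + 3 = 84; next = 83
base 3: 83 = 3^(3 + 1) + 2; at 4: 4^(4 + 1) + 2 = 1026; next = 1025
base 4: 1025 = 4^(4 + 1) + 1; at 5: 5^(5 + 1) + 1 = 15626; next = 15625
base 5: 15625 = 5^(5 + 1); at 6: 6^(6 + 1) = 279936; next = 279935
base 6: 279935 = 5·6^6 + 5·6^5 + 5·6^4 + 5·6^3 + 5·6^2 + 5·6 + 5; at 7: 5·7^7 + 5·7^5 + 5·7^4 + 5·7^3 + 5·7^2 + 5·7 + 5 = 4215755; next = 4215754
base 7: 4215754 = 5·7^7 + 5·7^5 + 5·7^4 + 5·7^3 + 5·7^2 + 5·7 + 4; at 8: 5·8^8 + 5·8^5 + 5·8^4 + 5·8^3 + 5·8^2 + 5·8 + 4 = 84073324; next = 84073323

5·7^7 + 5·7^5 + 5·7^4 + 5·7^3 + 5·7^2 + 5·7 + 4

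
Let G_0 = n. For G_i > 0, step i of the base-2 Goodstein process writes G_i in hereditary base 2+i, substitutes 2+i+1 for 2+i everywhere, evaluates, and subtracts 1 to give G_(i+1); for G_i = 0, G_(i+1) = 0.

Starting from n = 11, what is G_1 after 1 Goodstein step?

G_0 = 11. HB_2(11) = 2^(2 + 1) + 2 + 1. Bump = 85. G_1 = 84.
G_1 = 84. HB_3(84) = 3^(3 + 1) + 3. Bump = 1028. G_2 = 1027.

84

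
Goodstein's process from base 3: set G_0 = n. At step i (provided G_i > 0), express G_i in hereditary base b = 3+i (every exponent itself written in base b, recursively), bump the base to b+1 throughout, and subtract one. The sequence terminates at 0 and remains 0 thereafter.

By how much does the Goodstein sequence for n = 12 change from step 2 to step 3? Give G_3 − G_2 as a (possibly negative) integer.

10

G_0 = 12. HB_3(12) = 3^2 + 3. Bump = 20. G_1 = 19.
G_1 = 19. HB_4(19) = 4^2 + 3. Bump = 28. G_2 = 27.
G_2 = 27. HB_5(27) = 5^2 + 2. Bump = 38. G_3 = 37.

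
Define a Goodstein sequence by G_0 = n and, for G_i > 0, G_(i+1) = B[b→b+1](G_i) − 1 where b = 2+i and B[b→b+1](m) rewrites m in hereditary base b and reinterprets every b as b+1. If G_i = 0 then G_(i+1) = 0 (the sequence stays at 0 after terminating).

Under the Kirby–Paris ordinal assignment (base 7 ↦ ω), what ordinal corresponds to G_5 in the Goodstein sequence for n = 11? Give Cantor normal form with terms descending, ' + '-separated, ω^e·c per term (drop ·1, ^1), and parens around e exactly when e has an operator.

ω^(ω + 1)

step 0: 11 = 2^(2 + 1) + 2 + 1; sub 3 for 2: 3^(3 + 1) + 3 + 1; = 85; G_1 = 85−1 = 84
step 1: 84 = 3^(3 + 1) + 3; sub 4 for 3: 4^(4 + 1) + 4; = 1028; G_2 = 1028−1 = 1027
step 2: 1027 = 4^(4 + 1) + 3; sub 5 for 4: 5^(5 + 1) + 3; = 15628; G_3 = 15628−1 = 15627
step 3: 15627 = 5^(5 + 1) + 2; sub 6 for 5: 6^(6 + 1) + 2; = 279938; G_4 = 279938−1 = 279937
step 4: 279937 = 6^(6 + 1) + 1; sub 7 for 6: 7^(7 + 1) + 1; = 5764802; G_5 = 5764802−1 = 5764801
step 5: 5764801 = 7^(7 + 1); sub 8 for 7: 8^(8 + 1); = 134217728; G_6 = 134217728−1 = 134217727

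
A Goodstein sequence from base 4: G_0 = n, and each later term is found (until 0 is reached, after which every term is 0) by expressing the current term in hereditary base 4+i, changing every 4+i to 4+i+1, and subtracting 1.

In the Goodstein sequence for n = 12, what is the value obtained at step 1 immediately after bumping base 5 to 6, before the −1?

16

i=0: 12 = 3·4 (b=4); 4→5: 3·5 = 15; 15−1 = 14
i=1: 14 = 2·5 + 4 (b=5); 5→6: 2·6 + 4 = 16; 16−1 = 15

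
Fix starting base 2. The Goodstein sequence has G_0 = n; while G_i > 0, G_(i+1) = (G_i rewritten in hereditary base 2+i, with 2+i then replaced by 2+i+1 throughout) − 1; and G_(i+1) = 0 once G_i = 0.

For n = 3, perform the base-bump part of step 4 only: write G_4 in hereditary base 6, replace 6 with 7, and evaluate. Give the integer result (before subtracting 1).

G_0 = 3. HB_2(3) = 2 + 1. Bump = 4. G_1 = 3.
G_1 = 3. HB_3(3) = 3. Bump = 4. G_2 = 3.
G_2 = 3. HB_4(3) = 3. Bump = 3. G_3 = 2.
G_3 = 2. HB_5(2) = 2. Bump = 2. G_4 = 1.
G_4 = 1. HB_6(1) = 1. Bump = 1. G_5 = 0.

1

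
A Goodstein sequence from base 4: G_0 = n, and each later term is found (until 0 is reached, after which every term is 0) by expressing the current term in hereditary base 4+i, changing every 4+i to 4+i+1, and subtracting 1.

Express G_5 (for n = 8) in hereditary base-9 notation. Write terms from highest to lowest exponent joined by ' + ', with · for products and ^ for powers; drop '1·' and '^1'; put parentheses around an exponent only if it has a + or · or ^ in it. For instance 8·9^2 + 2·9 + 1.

(0) 8|_4 = 2·4 ↦ 2·5|_5 = 10 ⇒ 9
(1) 9|_5 = 5 + 4 ↦ 6 + 4|_6 = 10 ⇒ 9
(2) 9|_6 = 6 + 3 ↦ 7 + 3|_7 = 10 ⇒ 9
(3) 9|_7 = 7 + 2 ↦ 8 + 2|_8 = 10 ⇒ 9
(4) 9|_8 = 8 + 1 ↦ 9 + 1|_9 = 10 ⇒ 9
(5) 9|_9 = 9 ↦ 10|_10 = 10 ⇒ 9

9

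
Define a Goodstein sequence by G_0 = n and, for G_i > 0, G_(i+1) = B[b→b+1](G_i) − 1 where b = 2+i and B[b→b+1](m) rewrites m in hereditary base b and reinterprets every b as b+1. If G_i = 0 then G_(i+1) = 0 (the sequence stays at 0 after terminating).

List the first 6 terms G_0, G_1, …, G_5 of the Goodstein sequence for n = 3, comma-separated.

3, 3, 3, 2, 1, 0

(0) 3|_2 = 2 + 1 ↦ 3 + 1|_3 = 4 ⇒ 3
(1) 3|_3 = 3 ↦ 4|_4 = 4 ⇒ 3
(2) 3|_4 = 3 ↦ 3|_5 = 3 ⇒ 2
(3) 2|_5 = 2 ↦ 2|_6 = 2 ⇒ 1
(4) 1|_6 = 1 ↦ 1|_7 = 1 ⇒ 0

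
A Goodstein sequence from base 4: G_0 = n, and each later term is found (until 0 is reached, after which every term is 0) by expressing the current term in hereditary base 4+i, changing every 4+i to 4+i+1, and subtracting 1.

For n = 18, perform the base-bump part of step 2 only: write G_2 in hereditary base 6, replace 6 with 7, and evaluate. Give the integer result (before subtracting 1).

49

G_0=18  [base 4] 4^2 + 2  →[4↦5]→  5^2 + 2 = 27  −1 ⇒ G_1=26
G_1=26  [base 5] 5^2 + 1  →[5↦6]→  6^2 + 1 = 37  −1 ⇒ G_2=36
G_2=36  [base 6] 6^2  →[6↦7]→  7^2 = 49  −1 ⇒ G_3=48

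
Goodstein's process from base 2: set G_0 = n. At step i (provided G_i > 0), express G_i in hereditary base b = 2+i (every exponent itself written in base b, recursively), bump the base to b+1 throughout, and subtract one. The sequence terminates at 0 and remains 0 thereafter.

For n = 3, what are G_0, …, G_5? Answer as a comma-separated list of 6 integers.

[0] 3 ≡ 2 + 1 (base 2). Lift 3: 4. −1: 3.
[1] 3 ≡ 3 (base 3). Lift 4: 4. −1: 3.
[2] 3 ≡ 3 (base 4). Lift 5: 3. −1: 2.
[3] 2 ≡ 2 (base 5). Lift 6: 2. −1: 1.
[4] 1 ≡ 1 (base 6). Lift 7: 1. −1: 0.

3, 3, 3, 2, 1, 0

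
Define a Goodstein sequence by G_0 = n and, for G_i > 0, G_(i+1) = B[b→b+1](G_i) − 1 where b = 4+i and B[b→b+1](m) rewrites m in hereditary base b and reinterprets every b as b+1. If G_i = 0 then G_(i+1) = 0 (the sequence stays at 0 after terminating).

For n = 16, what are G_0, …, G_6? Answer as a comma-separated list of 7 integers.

16, 24, 27, 30, 33, 36, 39

G_0 = 16. HB_4(16) = 4^2. Bump = 25. G_1 = 24.
G_1 = 24. HB_5(24) = 4·5 + 4. Bump = 28. G_2 = 27.
G_2 = 27. HB_6(27) = 4·6 + 3. Bump = 31. G_3 = 30.
G_3 = 30. HB_7(30) = 4·7 + 2. Bump = 34. G_4 = 33.
G_4 = 33. HB_8(33) = 4·8 + 1. Bump = 37. G_5 = 36.
G_5 = 36. HB_9(36) = 4·9. Bump = 40. G_6 = 39.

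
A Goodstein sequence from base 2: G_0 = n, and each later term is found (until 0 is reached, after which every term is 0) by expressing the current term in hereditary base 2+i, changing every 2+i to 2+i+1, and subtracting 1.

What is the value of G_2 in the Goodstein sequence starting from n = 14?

1281

i=0: 14 = 2^(2 + 1) + 2^2 + 2 (b=2); 2→3: 3^(3 + 1) + 3^3 + 3 = 111; 111−1 = 110
i=1: 110 = 3^(3 + 1) + 3^3 + 2 (b=3); 3→4: 4^(4 + 1) + 4^4 + 2 = 1282; 1282−1 = 1281
i=2: 1281 = 4^(4 + 1) + 4^4 + 1 (b=4); 4→5: 5^(5 + 1) + 5^5 + 1 = 18751; 18751−1 = 18750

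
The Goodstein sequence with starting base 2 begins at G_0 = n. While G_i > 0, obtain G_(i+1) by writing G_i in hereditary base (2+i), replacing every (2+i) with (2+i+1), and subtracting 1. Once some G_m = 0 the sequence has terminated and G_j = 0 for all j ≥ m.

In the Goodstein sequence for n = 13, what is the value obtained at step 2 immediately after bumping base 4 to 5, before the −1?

base 2: 13 = 2^(2 + 1) + 2^2 + 1; at 3: 3^(3 + 1) + 3^3 + 1 = 109; next = 108
base 3: 108 = 3^(3 + 1) + 3^3; at 4: 4^(4 + 1) + 4^4 = 1280; next = 1279
base 4: 1279 = 4^(4 + 1) + 3·4^3 + 3·4^2 + 3·4 + 3; at 5: 5^(5 + 1) + 3·5^3 + 3·5^2 + 3·5 + 3 = 16093; next = 16092

16093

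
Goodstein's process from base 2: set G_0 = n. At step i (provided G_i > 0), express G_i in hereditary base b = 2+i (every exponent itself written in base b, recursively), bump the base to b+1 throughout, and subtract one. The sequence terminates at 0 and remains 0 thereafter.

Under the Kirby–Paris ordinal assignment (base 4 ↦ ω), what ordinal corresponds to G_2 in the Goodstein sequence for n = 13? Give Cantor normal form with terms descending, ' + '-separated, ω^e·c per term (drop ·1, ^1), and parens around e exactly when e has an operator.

13 —HB2→ 2^(2 + 1) + 2^2 + 1 —bump→ 3^(3 + 1) + 3^3 + 1 = 109 —(−1)→ 108
108 —HB3→ 3^(3 + 1) + 3^3 —bump→ 4^(4 + 1) + 4^4 = 1280 —(−1)→ 1279
1279 —HB4→ 4^(4 + 1) + 3·4^3 + 3·4^2 + 3·4 + 3 —bump→ 5^(5 + 1) + 3·5^3 + 3·5^2 + 3·5 + 3 = 16093 —(−1)→ 16092

ω^(ω + 1) + ω^3·3 + ω^2·3 + ω·3 + 3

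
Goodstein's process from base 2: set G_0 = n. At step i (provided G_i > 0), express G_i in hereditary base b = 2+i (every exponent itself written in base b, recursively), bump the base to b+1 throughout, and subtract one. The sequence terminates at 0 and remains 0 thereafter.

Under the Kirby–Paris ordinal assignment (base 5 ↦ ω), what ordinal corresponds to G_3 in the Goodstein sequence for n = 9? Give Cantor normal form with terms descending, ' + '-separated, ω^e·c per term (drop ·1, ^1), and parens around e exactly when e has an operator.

ω^ω·3 + ω^3·3 + ω^2·3 + ω·3 + 2

(0) 9|_2 = 2^(2 + 1) + 1 ↦ 3^(3 + 1) + 1|_3 = 82 ⇒ 81
(1) 81|_3 = 3^(3 + 1) ↦ 4^(4 + 1)|_4 = 1024 ⇒ 1023
(2) 1023|_4 = 3·4^4 + 3·4^3 + 3·4^2 + 3·4 + 3 ↦ 3·5^5 + 3·5^3 + 3·5^2 + 3·5 + 3|_5 = 9843 ⇒ 9842
(3) 9842|_5 = 3·5^5 + 3·5^3 + 3·5^2 + 3·5 + 2 ↦ 3·6^6 + 3·6^3 + 3·6^2 + 3·6 + 2|_6 = 140744 ⇒ 140743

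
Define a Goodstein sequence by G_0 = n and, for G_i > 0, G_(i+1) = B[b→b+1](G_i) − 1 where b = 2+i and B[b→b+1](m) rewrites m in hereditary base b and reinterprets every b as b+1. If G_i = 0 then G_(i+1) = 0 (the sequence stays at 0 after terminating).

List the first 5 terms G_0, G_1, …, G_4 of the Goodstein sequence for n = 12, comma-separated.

base 2: 12 = 2^(2 + 1) + 2^2; at 3: 3^(3 + 1) + 3^3 = 108; next = 107
base 3: 107 = 3^(3 + 1) + 2·3^2 + 2·3 + 2; at 4: 4^(4 + 1) + 2·4^2 + 2·4 + 2 = 1066; next = 1065
base 4: 1065 = 4^(4 + 1) + 2·4^2 + 2·4 + 1; at 5: 5^(5 + 1) + 2·5^2 + 2·5 + 1 = 15686; next = 15685
base 5: 15685 = 5^(5 + 1) + 2·5^2 + 2·5; at 6: 6^(6 + 1) + 2·6^2 + 2·6 = 280020; next = 280019

12, 107, 1065, 15685, 280019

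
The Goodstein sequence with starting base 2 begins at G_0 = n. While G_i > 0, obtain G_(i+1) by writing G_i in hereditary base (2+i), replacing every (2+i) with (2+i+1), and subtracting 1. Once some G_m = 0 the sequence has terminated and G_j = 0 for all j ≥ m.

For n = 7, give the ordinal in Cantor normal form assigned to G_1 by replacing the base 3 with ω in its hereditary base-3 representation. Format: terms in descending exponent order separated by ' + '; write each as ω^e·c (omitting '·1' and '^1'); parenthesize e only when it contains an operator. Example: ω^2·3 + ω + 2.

(0) 7|_2 = 2^2 + 2 + 1 ↦ 3^3 + 3 + 1|_3 = 31 ⇒ 30
(1) 30|_3 = 3^3 + 3 ↦ 4^4 + 4|_4 = 260 ⇒ 259

ω^ω + ω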